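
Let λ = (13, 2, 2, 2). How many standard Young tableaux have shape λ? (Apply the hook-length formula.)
# SYT of shape (13, 2, 2, 2) = 88179

Hook-length formula: f^λ = n! / Π hook(c), product over all cells c of the Young diagram. For λ = (13, 2, 2, 2), n = 19 boxes. Hook lengths by row (left-to-right, top-to-bottom): [16, 15, 11, 10, 9, 8, 7, 6, 5, 4, 3, 2, 1]; [4, 3]; [3, 2]; [2, 1]. Product of hooks = 1379524608000. So f^λ = 19! / 1379524608000 = 121645100408832000 / 1379524608000 = 88179.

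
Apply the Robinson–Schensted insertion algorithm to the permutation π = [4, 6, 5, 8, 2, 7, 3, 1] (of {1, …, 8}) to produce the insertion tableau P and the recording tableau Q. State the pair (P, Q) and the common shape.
P = [1, 3, 7] / [2, 5] / [4, 8] / [6];  Q = [1, 2, 4] / [3, 6] / [5, 7] / [8];  common shape = (3, 2, 2, 1)

Row-insert the values π_1, π_2, … into P one at a time, bumping the leftmost entry strictly greater than the inserted value down to the next row. The recording tableau Q records, in position (i, j), the step at which that cell was added to P.
  Insert 4 (step 1): P = [4];  Q = [1]
  Insert 6 (step 2): P = [4, 6];  Q = [1, 2]
  Insert 5 (step 3): P = [4, 5] / [6];  Q = [1, 2] / [3]
  Insert 8 (step 4): P = [4, 5, 8] / [6];  Q = [1, 2, 4] / [3]
  Insert 2 (step 5): P = [2, 5, 8] / [4] / [6];  Q = [1, 2, 4] / [3] / [5]
  Insert 7 (step 6): P = [2, 5, 7] / [4, 8] / [6];  Q = [1, 2, 4] / [3, 6] / [5]
  Insert 3 (step 7): P = [2, 3, 7] / [4, 5] / [6, 8];  Q = [1, 2, 4] / [3, 6] / [5, 7]
  Insert 1 (step 8): P = [1, 3, 7] / [2, 5] / [4, 8] / [6];  Q = [1, 2, 4] / [3, 6] / [5, 7] / [8]
Final shape: (3, 2, 2, 1).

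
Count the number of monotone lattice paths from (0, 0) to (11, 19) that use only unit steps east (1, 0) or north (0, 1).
Number of paths = 54627300

A monotone lattice path from (0, 0) to (11, 19) consists of 11 east steps and 19 north steps in some order, so it is determined by which 11 of the 30 steps are east. The count is C(30, 11) = 54627300.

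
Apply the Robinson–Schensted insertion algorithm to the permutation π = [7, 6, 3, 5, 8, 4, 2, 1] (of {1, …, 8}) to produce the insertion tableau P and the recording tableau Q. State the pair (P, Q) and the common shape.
P = [1, 4, 8] / [2] / [3] / [5] / [6] / [7];  Q = [1, 4, 5] / [2] / [3] / [6] / [7] / [8];  common shape = (3, 1, 1, 1, 1, 1)

Row-insert the values π_1, π_2, … into P one at a time, bumping the leftmost entry strictly greater than the inserted value down to the next row. The recording tableau Q records, in position (i, j), the step at which that cell was added to P.
  Insert 7 (step 1): P = [7];  Q = [1]
  Insert 6 (step 2): P = [6] / [7];  Q = [1] / [2]
  Insert 3 (step 3): P = [3] / [6] / [7];  Q = [1] / [2] / [3]
  Insert 5 (step 4): P = [3, 5] / [6] / [7];  Q = [1, 4] / [2] / [3]
  Insert 8 (step 5): P = [3, 5, 8] / [6] / [7];  Q = [1, 4, 5] / [2] / [3]
  Insert 4 (step 6): P = [3, 4, 8] / [5] / [6] / [7];  Q = [1, 4, 5] / [2] / [3] / [6]
  Insert 2 (step 7): P = [2, 4, 8] / [3] / [5] / [6] / [7];  Q = [1, 4, 5] / [2] / [3] / [6] / [7]
  Insert 1 (step 8): P = [1, 4, 8] / [2] / [3] / [5] / [6] / [7];  Q = [1, 4, 5] / [2] / [3] / [6] / [7] / [8]
Final shape: (3, 1, 1, 1, 1, 1).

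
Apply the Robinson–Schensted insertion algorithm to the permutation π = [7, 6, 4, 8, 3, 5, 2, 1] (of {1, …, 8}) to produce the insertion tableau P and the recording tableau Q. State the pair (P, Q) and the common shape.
P = [1, 5] / [2, 8] / [3] / [4] / [6] / [7];  Q = [1, 4] / [2, 6] / [3] / [5] / [7] / [8];  common shape = (2, 2, 1, 1, 1, 1)

Row-insert the values π_1, π_2, … into P one at a time, bumping the leftmost entry strictly greater than the inserted value down to the next row. The recording tableau Q records, in position (i, j), the step at which that cell was added to P.
  Insert 7 (step 1): P = [7];  Q = [1]
  Insert 6 (step 2): P = [6] / [7];  Q = [1] / [2]
  Insert 4 (step 3): P = [4] / [6] / [7];  Q = [1] / [2] / [3]
  Insert 8 (step 4): P = [4, 8] / [6] / [7];  Q = [1, 4] / [2] / [3]
  Insert 3 (step 5): P = [3, 8] / [4] / [6] / [7];  Q = [1, 4] / [2] / [3] / [5]
  Insert 5 (step 6): P = [3, 5] / [4, 8] / [6] / [7];  Q = [1, 4] / [2, 6] / [3] / [5]
  Insert 2 (step 7): P = [2, 5] / [3, 8] / [4] / [6] / [7];  Q = [1, 4] / [2, 6] / [3] / [5] / [7]
  Insert 1 (step 8): P = [1, 5] / [2, 8] / [3] / [4] / [6] / [7];  Q = [1, 4] / [2, 6] / [3] / [5] / [7] / [8]
Final shape: (2, 2, 1, 1, 1, 1).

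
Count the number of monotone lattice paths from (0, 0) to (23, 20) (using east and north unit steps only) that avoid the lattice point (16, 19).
Number of paths = 928087486620

Total paths from (0, 0) to (23, 20): C(43, 23) = 960566918220. Paths through (16, 19): (paths (0, 0) → (16, 19)) × (paths (16, 19) → (23, 20)) = C(35, 16) · C(8, 7) = 4059928950 · 8 = 32479431600. Avoidance count = 960566918220 − 32479431600 = 928087486620.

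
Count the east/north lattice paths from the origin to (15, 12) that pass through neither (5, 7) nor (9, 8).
Number of paths = 10731984

Inclusion–exclusion. Total paths: C(27, 15) = 17383860. Through P₁: C(12, 5)·C(15, 10) = 2378376. Through P₂: C(17, 9)·C(10, 6) = 5105100. Since P₁ is strictly southwest of P₂, a monotone path through both must visit P₁ then P₂; paths through both = C(12, 5)·C(5, 4)·C(10, 6) = 831600. Avoid both = 17383860 − 2378376 − 5105100 + 831600 = 10731984.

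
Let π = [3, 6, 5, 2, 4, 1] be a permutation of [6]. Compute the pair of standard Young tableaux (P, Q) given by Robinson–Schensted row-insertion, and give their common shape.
P = [1, 4] / [2, 5] / [3] / [6];  Q = [1, 2] / [3, 5] / [4] / [6];  common shape = (2, 2, 1, 1)

Row-insert the values π_1, π_2, … into P one at a time, bumping the leftmost entry strictly greater than the inserted value down to the next row. The recording tableau Q records, in position (i, j), the step at which that cell was added to P.
  Insert 3 (step 1): P = [3];  Q = [1]
  Insert 6 (step 2): P = [3, 6];  Q = [1, 2]
  Insert 5 (step 3): P = [3, 5] / [6];  Q = [1, 2] / [3]
  Insert 2 (step 4): P = [2, 5] / [3] / [6];  Q = [1, 2] / [3] / [4]
  Insert 4 (step 5): P = [2, 4] / [3, 5] / [6];  Q = [1, 2] / [3, 5] / [4]
  Insert 1 (step 6): P = [1, 4] / [2, 5] / [3] / [6];  Q = [1, 2] / [3, 5] / [4] / [6]
Final shape: (2, 2, 1, 1).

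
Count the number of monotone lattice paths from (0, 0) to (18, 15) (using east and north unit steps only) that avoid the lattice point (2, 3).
Number of paths = 732940770

Total paths from (0, 0) to (18, 15): C(33, 18) = 1037158320. Paths through (2, 3): (paths (0, 0) → (2, 3)) × (paths (2, 3) → (18, 15)) = C(5, 2) · C(28, 16) = 10 · 30421755 = 304217550. Avoidance count = 1037158320 − 304217550 = 732940770.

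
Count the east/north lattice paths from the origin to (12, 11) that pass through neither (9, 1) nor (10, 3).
Number of paths = 1337698

Inclusion–exclusion. Total paths: C(23, 12) = 1352078. Through P₁: C(10, 9)·C(13, 3) = 2860. Through P₂: C(13, 10)·C(10, 2) = 12870. Since P₁ is strictly southwest of P₂, a monotone path through both must visit P₁ then P₂; paths through both = C(10, 9)·C(3, 1)·C(10, 2) = 1350. Avoid both = 1352078 − 2860 − 12870 + 1350 = 1337698.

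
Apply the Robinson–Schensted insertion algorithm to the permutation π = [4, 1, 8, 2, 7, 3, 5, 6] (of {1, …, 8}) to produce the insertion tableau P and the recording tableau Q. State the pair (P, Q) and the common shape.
P = [1, 2, 3, 5, 6] / [4, 7] / [8];  Q = [1, 3, 5, 7, 8] / [2, 4] / [6];  common shape = (5, 2, 1)

Row-insert the values π_1, π_2, … into P one at a time, bumping the leftmost entry strictly greater than the inserted value down to the next row. The recording tableau Q records, in position (i, j), the step at which that cell was added to P.
  Insert 4 (step 1): P = [4];  Q = [1]
  Insert 1 (step 2): P = [1] / [4];  Q = [1] / [2]
  Insert 8 (step 3): P = [1, 8] / [4];  Q = [1, 3] / [2]
  Insert 2 (step 4): P = [1, 2] / [4, 8];  Q = [1, 3] / [2, 4]
  Insert 7 (step 5): P = [1, 2, 7] / [4, 8];  Q = [1, 3, 5] / [2, 4]
  Insert 3 (step 6): P = [1, 2, 3] / [4, 7] / [8];  Q = [1, 3, 5] / [2, 4] / [6]
  Insert 5 (step 7): P = [1, 2, 3, 5] / [4, 7] / [8];  Q = [1, 3, 5, 7] / [2, 4] / [6]
  Insert 6 (step 8): P = [1, 2, 3, 5, 6] / [4, 7] / [8];  Q = [1, 3, 5, 7, 8] / [2, 4] / [6]
Final shape: (5, 2, 1).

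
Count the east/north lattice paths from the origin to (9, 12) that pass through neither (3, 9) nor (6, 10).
Number of paths = 204170

Inclusion–exclusion. Total paths: C(21, 9) = 293930. Through P₁: C(12, 3)·C(9, 6) = 18480. Through P₂: C(16, 6)·C(5, 3) = 80080. Since P₁ is strictly southwest of P₂, a monotone path through both must visit P₁ then P₂; paths through both = C(12, 3)·C(4, 3)·C(5, 3) = 8800. Avoid both = 293930 − 18480 − 80080 + 8800 = 204170.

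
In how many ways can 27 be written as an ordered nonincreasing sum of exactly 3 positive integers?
p(27, 3 parts) = 61

Partitions of n into exactly k parts are in bijection with partitions of n − k into at most k parts (subtract 1 from each part). So p(27, exactly 3) = p(24, parts ≤ 3). Computing via the recurrence p(m, j) = p(m, j−1) + p(m−j, j) gives 61.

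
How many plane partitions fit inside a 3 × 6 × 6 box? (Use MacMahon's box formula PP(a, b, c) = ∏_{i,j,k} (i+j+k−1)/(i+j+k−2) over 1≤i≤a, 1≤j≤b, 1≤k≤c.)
PP(3, 6, 6) = 24293412

Evaluate the triple product over i = 1..3, j = 1..6, k = 1..6. The factors are (2/1) · (3/2) · (4/3) · (5/4) · (6/5) · (7/6) · (3/2) · (4/3) · … (108 factors total). The numerators and denominators telescope so the product is an integer; carrying out the multiplication exactly gives PP(3, 6, 6) = 24293412.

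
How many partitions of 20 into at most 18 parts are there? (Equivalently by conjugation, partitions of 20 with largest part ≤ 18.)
p(20, parts ≤ 18) = 625

Use the recurrence p(n, m) = p(n, m−1) + p(n−m, m): either the largest part is < m (count p(n, m−1)) or the largest part is exactly m (remove one copy of m, count p(n−m, m)). With p(0, ·) = 1 this gives p(20, parts ≤ 18) = 625. (By conjugating Young diagrams, this also counts partitions of 20 into at most 18 parts.)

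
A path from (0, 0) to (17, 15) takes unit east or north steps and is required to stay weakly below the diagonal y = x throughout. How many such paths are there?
Number of paths = 94287120

By the reflection principle (André's argument), the number of monotone paths to (17, 15) with n ≤ m that never go above y = x is C(32, 17) − C(32, 18) = 565722720 − 471435600 = 94287120.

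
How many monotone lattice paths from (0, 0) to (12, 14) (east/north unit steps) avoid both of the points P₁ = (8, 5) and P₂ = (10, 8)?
Number of paths = 7872631

Inclusion–exclusion. Total paths: C(26, 12) = 9657700. Through P₁: C(13, 8)·C(13, 4) = 920205. Through P₂: C(18, 10)·C(8, 2) = 1225224. Since P₁ is strictly southwest of P₂, a monotone path through both must visit P₁ then P₂; paths through both = C(13, 8)·C(5, 2)·C(8, 2) = 360360. Avoid both = 9657700 − 920205 − 1225224 + 360360 = 7872631.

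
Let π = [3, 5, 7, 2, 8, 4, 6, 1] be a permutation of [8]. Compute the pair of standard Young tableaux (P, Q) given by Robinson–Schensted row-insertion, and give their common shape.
P = [1, 4, 6, 8] / [2, 5, 7] / [3];  Q = [1, 2, 3, 5] / [4, 6, 7] / [8];  common shape = (4, 3, 1)

Row-insert the values π_1, π_2, … into P one at a time, bumping the leftmost entry strictly greater than the inserted value down to the next row. The recording tableau Q records, in position (i, j), the step at which that cell was added to P.
  Insert 3 (step 1): P = [3];  Q = [1]
  Insert 5 (step 2): P = [3, 5];  Q = [1, 2]
  Insert 7 (step 3): P = [3, 5, 7];  Q = [1, 2, 3]
  Insert 2 (step 4): P = [2, 5, 7] / [3];  Q = [1, 2, 3] / [4]
  Insert 8 (step 5): P = [2, 5, 7, 8] / [3];  Q = [1, 2, 3, 5] / [4]
  Insert 4 (step 6): P = [2, 4, 7, 8] / [3, 5];  Q = [1, 2, 3, 5] / [4, 6]
  Insert 6 (step 7): P = [2, 4, 6, 8] / [3, 5, 7];  Q = [1, 2, 3, 5] / [4, 6, 7]
  Insert 1 (step 8): P = [1, 4, 6, 8] / [2, 5, 7] / [3];  Q = [1, 2, 3, 5] / [4, 6, 7] / [8]
Final shape: (4, 3, 1).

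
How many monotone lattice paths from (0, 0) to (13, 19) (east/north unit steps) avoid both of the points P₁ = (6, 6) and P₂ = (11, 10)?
Number of paths = 262749060

Inclusion–exclusion. Total paths: C(32, 13) = 347373600. Through P₁: C(12, 6)·C(20, 7) = 71628480. Through P₂: C(21, 11)·C(11, 2) = 19399380. Since P₁ is strictly southwest of P₂, a monotone path through both must visit P₁ then P₂; paths through both = C(12, 6)·C(9, 5)·C(11, 2) = 6403320. Avoid both = 347373600 − 71628480 − 19399380 + 6403320 = 262749060.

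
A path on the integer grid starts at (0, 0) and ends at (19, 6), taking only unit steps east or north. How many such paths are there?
Number of paths = 177100

A monotone lattice path from (0, 0) to (19, 6) consists of 19 east steps and 6 north steps in some order, so it is determined by which 19 of the 25 steps are east. The count is C(25, 19) = 177100.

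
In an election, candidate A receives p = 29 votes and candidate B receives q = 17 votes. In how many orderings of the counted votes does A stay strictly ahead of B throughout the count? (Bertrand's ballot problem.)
Strict-lead orderings = 456442180920

Total orderings of the 46 votes with 29 for A: C(46, 29) = 1749695026860. By the Bertrand ballot formula (Cycle Lemma / reflection principle), the number of orderings in which A is strictly ahead of B throughout is (p − q)/(p + q) · C(p + q, p) = (29 − 17)/(29 + 17) · 1749695026860 = 456442180920.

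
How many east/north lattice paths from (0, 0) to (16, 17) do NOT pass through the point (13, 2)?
Number of paths = 1166717430

Total paths from (0, 0) to (16, 17): C(33, 16) = 1166803110. Paths through (13, 2): (paths (0, 0) → (13, 2)) × (paths (13, 2) → (16, 17)) = C(15, 13) · C(18, 3) = 105 · 816 = 85680. Avoidance count = 1166803110 − 85680 = 1166717430.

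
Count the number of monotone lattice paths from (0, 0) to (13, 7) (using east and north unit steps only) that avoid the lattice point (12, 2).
Number of paths = 76974

Total paths from (0, 0) to (13, 7): C(20, 13) = 77520. Paths through (12, 2): (paths (0, 0) → (12, 2)) × (paths (12, 2) → (13, 7)) = C(14, 12) · C(6, 1) = 91 · 6 = 546. Avoidance count = 77520 − 546 = 76974.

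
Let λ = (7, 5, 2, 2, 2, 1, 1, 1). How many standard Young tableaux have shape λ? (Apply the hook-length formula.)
# SYT of shape (7, 5, 2, 2, 2, 1, 1, 1) = 435352320

Hook-length formula: f^λ = n! / Π hook(c), product over all cells c of the Young diagram. For λ = (7, 5, 2, 2, 2, 1, 1, 1), n = 21 boxes. Hook lengths by row (left-to-right, top-to-bottom): [14, 10, 6, 5, 4, 2, 1]; [11, 7, 3, 2, 1]; [7, 3]; [6, 2]; [5, 1]; [3]; [2]; [1]. Product of hooks = 117355392000. So f^λ = 21! / 117355392000 = 51090942171709440000 / 117355392000 = 435352320.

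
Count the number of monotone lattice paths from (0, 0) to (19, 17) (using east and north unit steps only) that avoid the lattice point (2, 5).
Number of paths = 7507681965

Total paths from (0, 0) to (19, 17): C(36, 19) = 8597496600. Paths through (2, 5): (paths (0, 0) → (2, 5)) × (paths (2, 5) → (19, 17)) = C(7, 2) · C(29, 17) = 21 · 51895935 = 1089814635. Avoidance count = 8597496600 − 1089814635 = 7507681965.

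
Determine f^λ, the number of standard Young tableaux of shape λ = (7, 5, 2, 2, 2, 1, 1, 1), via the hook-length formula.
# SYT of shape (7, 5, 2, 2, 2, 1, 1, 1) = 435352320

Hook-length formula: f^λ = n! / Π hook(c), product over all cells c of the Young diagram. For λ = (7, 5, 2, 2, 2, 1, 1, 1), n = 21 boxes. Hook lengths by row (left-to-right, top-to-bottom): [14, 10, 6, 5, 4, 2, 1]; [11, 7, 3, 2, 1]; [7, 3]; [6, 2]; [5, 1]; [3]; [2]; [1]. Product of hooks = 117355392000. So f^λ = 21! / 117355392000 = 51090942171709440000 / 117355392000 = 435352320.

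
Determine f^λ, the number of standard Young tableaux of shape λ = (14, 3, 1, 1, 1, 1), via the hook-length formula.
# SYT of shape (14, 3, 1, 1, 1, 1) = 1101600

Hook-length formula: f^λ = n! / Π hook(c), product over all cells c of the Young diagram. For λ = (14, 3, 1, 1, 1, 1), n = 21 boxes. Hook lengths by row (left-to-right, top-to-bottom): [19, 14, 13, 11, 10, 9, 8, 7, 6, 5, 4, 3, 2, 1]; [7, 2, 1]; [4]; [3]; [2]; [1]. Product of hooks = 46378850918400. So f^λ = 21! / 46378850918400 = 51090942171709440000 / 46378850918400 = 1101600.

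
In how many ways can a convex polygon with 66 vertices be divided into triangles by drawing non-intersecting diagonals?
C_64 = 368479169875816659479009042713546950

These polygon triangulations are counted by the Catalan number C_n = (1/(n + 1)) · C(2n, n). For n = 64: C_64 = (1/65) · C(128, 64) = 23951146041928082866135587776380551750/65 = 368479169875816659479009042713546950.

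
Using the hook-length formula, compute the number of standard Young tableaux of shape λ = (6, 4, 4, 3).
# SYT of shape (6, 4, 4, 3) = 816816

Hook-length formula: f^λ = n! / Π hook(c), product over all cells c of the Young diagram. For λ = (6, 4, 4, 3), n = 17 boxes. Hook lengths by row (left-to-right, top-to-bottom): [9, 8, 7, 5, 2, 1]; [6, 5, 4, 2]; [5, 4, 3, 1]; [3, 2, 1]. Product of hooks = 435456000. So f^λ = 17! / 435456000 = 355687428096000 / 435456000 = 816816.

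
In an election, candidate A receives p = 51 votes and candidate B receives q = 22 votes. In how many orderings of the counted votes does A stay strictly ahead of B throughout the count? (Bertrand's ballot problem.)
Strict-lead orderings = 1018549729385523504

Total orderings of the 73 votes with 51 for A: C(73, 51) = 2563935525694593648. By the Bertrand ballot formula (Cycle Lemma / reflection principle), the number of orderings in which A is strictly ahead of B throughout is (p − q)/(p + q) · C(p + q, p) = (51 − 22)/(51 + 22) · 2563935525694593648 = 1018549729385523504.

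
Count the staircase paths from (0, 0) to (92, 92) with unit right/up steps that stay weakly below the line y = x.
C_92 = 15487357822491889407128326963778343232013931127835600

These NE paths below the diagonal are counted by the Catalan number C_n = (1/(n + 1)) · C(2n, n). For n = 92: C_92 = (1/93) · C(184, 92) = 1440324277491745714862934407631385920577295594888710800/93 = 15487357822491889407128326963778343232013931127835600.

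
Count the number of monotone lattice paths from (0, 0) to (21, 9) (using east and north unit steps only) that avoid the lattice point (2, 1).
Number of paths = 7646925

Total paths from (0, 0) to (21, 9): C(30, 21) = 14307150. Paths through (2, 1): (paths (0, 0) → (2, 1)) × (paths (2, 1) → (21, 9)) = C(3, 2) · C(27, 19) = 3 · 2220075 = 6660225. Avoidance count = 14307150 − 6660225 = 7646925.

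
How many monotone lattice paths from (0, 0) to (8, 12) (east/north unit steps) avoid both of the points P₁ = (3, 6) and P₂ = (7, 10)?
Number of paths = 46458

Inclusion–exclusion. Total paths: C(20, 8) = 125970. Through P₁: C(9, 3)·C(11, 5) = 38808. Through P₂: C(17, 7)·C(3, 1) = 58344. Since P₁ is strictly southwest of P₂, a monotone path through both must visit P₁ then P₂; paths through both = C(9, 3)·C(8, 4)·C(3, 1) = 17640. Avoid both = 125970 − 38808 − 58344 + 17640 = 46458.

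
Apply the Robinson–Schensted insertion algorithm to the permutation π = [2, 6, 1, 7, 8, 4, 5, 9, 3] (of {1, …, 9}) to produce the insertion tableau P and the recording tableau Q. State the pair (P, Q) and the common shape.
P = [1, 3, 5, 8, 9] / [2, 4, 7] / [6];  Q = [1, 2, 4, 5, 8] / [3, 6, 7] / [9];  common shape = (5, 3, 1)

Row-insert the values π_1, π_2, … into P one at a time, bumping the leftmost entry strictly greater than the inserted value down to the next row. The recording tableau Q records, in position (i, j), the step at which that cell was added to P.
  Insert 2 (step 1): P = [2];  Q = [1]
  Insert 6 (step 2): P = [2, 6];  Q = [1, 2]
  Insert 1 (step 3): P = [1, 6] / [2];  Q = [1, 2] / [3]
  Insert 7 (step 4): P = [1, 6, 7] / [2];  Q = [1, 2, 4] / [3]
  Insert 8 (step 5): P = [1, 6, 7, 8] / [2];  Q = [1, 2, 4, 5] / [3]
  Insert 4 (step 6): P = [1, 4, 7, 8] / [2, 6];  Q = [1, 2, 4, 5] / [3, 6]
  Insert 5 (step 7): P = [1, 4, 5, 8] / [2, 6, 7];  Q = [1, 2, 4, 5] / [3, 6, 7]
  Insert 9 (step 8): P = [1, 4, 5, 8, 9] / [2, 6, 7];  Q = [1, 2, 4, 5, 8] / [3, 6, 7]
  Insert 3 (step 9): P = [1, 3, 5, 8, 9] / [2, 4, 7] / [6];  Q = [1, 2, 4, 5, 8] / [3, 6, 7] / [9]
Final shape: (5, 3, 1).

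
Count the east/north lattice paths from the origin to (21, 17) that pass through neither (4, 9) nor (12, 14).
Number of paths = 26085568355

Inclusion–exclusion. Total paths: C(38, 21) = 28781143380. Through P₁: C(13, 4)·C(25, 17) = 773326125. Through P₂: C(26, 12)·C(12, 9) = 2124694000. Since P₁ is strictly southwest of P₂, a monotone path through both must visit P₁ then P₂; paths through both = C(13, 4)·C(13, 8)·C(12, 9) = 202445100. Avoid both = 28781143380 − 773326125 − 2124694000 + 202445100 = 26085568355.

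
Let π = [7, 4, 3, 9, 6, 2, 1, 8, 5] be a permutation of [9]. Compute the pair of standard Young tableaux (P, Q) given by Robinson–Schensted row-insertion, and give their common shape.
P = [1, 5, 8] / [2, 6] / [3, 9] / [4] / [7];  Q = [1, 4, 8] / [2, 5] / [3, 9] / [6] / [7];  common shape = (3, 2, 2, 1, 1)

Row-insert the values π_1, π_2, … into P one at a time, bumping the leftmost entry strictly greater than the inserted value down to the next row. The recording tableau Q records, in position (i, j), the step at which that cell was added to P.
  Insert 7 (step 1): P = [7];  Q = [1]
  Insert 4 (step 2): P = [4] / [7];  Q = [1] / [2]
  Insert 3 (step 3): P = [3] / [4] / [7];  Q = [1] / [2] / [3]
  Insert 9 (step 4): P = [3, 9] / [4] / [7];  Q = [1, 4] / [2] / [3]
  Insert 6 (step 5): P = [3, 6] / [4, 9] / [7];  Q = [1, 4] / [2, 5] / [3]
  Insert 2 (step 6): P = [2, 6] / [3, 9] / [4] / [7];  Q = [1, 4] / [2, 5] / [3] / [6]
  Insert 1 (step 7): P = [1, 6] / [2, 9] / [3] / [4] / [7];  Q = [1, 4] / [2, 5] / [3] / [6] / [7]
  Insert 8 (step 8): P = [1, 6, 8] / [2, 9] / [3] / [4] / [7];  Q = [1, 4, 8] / [2, 5] / [3] / [6] / [7]
  Insert 5 (step 9): P = [1, 5, 8] / [2, 6] / [3, 9] / [4] / [7];  Q = [1, 4, 8] / [2, 5] / [3, 9] / [6] / [7]
Final shape: (3, 2, 2, 1, 1).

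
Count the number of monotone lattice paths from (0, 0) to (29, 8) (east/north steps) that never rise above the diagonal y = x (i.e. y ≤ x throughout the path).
Number of paths = 28312548

By the reflection principle (André's argument), the number of monotone paths to (29, 8) with n ≤ m that never go above y = x is C(37, 29) − C(37, 30) = 38608020 − 10295472 = 28312548.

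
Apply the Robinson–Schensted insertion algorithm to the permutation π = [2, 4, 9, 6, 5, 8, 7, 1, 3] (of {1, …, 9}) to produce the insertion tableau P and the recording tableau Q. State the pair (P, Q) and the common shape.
P = [1, 3, 5, 7] / [2, 4] / [6, 8] / [9];  Q = [1, 2, 3, 6] / [4, 7] / [5, 9] / [8];  common shape = (4, 2, 2, 1)

Row-insert the values π_1, π_2, … into P one at a time, bumping the leftmost entry strictly greater than the inserted value down to the next row. The recording tableau Q records, in position (i, j), the step at which that cell was added to P.
  Insert 2 (step 1): P = [2];  Q = [1]
  Insert 4 (step 2): P = [2, 4];  Q = [1, 2]
  Insert 9 (step 3): P = [2, 4, 9];  Q = [1, 2, 3]
  Insert 6 (step 4): P = [2, 4, 6] / [9];  Q = [1, 2, 3] / [4]
  Insert 5 (step 5): P = [2, 4, 5] / [6] / [9];  Q = [1, 2, 3] / [4] / [5]
  Insert 8 (step 6): P = [2, 4, 5, 8] / [6] / [9];  Q = [1, 2, 3, 6] / [4] / [5]
  Insert 7 (step 7): P = [2, 4, 5, 7] / [6, 8] / [9];  Q = [1, 2, 3, 6] / [4, 7] / [5]
  Insert 1 (step 8): P = [1, 4, 5, 7] / [2, 8] / [6] / [9];  Q = [1, 2, 3, 6] / [4, 7] / [5] / [8]
  Insert 3 (step 9): P = [1, 3, 5, 7] / [2, 4] / [6, 8] / [9];  Q = [1, 2, 3, 6] / [4, 7] / [5, 9] / [8]
Final shape: (4, 2, 2, 1).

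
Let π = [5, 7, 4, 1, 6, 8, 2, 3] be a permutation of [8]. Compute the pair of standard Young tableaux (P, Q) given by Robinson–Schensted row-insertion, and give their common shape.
P = [1, 2, 3] / [4, 6, 8] / [5, 7];  Q = [1, 2, 6] / [3, 5, 8] / [4, 7];  common shape = (3, 3, 2)

Row-insert the values π_1, π_2, … into P one at a time, bumping the leftmost entry strictly greater than the inserted value down to the next row. The recording tableau Q records, in position (i, j), the step at which that cell was added to P.
  Insert 5 (step 1): P = [5];  Q = [1]
  Insert 7 (step 2): P = [5, 7];  Q = [1, 2]
  Insert 4 (step 3): P = [4, 7] / [5];  Q = [1, 2] / [3]
  Insert 1 (step 4): P = [1, 7] / [4] / [5];  Q = [1, 2] / [3] / [4]
  Insert 6 (step 5): P = [1, 6] / [4, 7] / [5];  Q = [1, 2] / [3, 5] / [4]
  Insert 8 (step 6): P = [1, 6, 8] / [4, 7] / [5];  Q = [1, 2, 6] / [3, 5] / [4]
  Insert 2 (step 7): P = [1, 2, 8] / [4, 6] / [5, 7];  Q = [1, 2, 6] / [3, 5] / [4, 7]
  Insert 3 (step 8): P = [1, 2, 3] / [4, 6, 8] / [5, 7];  Q = [1, 2, 6] / [3, 5, 8] / [4, 7]
Final shape: (3, 3, 2).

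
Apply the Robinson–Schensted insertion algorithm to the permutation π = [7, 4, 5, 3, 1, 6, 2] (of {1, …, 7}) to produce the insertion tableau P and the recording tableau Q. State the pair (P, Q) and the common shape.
P = [1, 2, 6] / [3, 5] / [4] / [7];  Q = [1, 3, 6] / [2, 7] / [4] / [5];  common shape = (3, 2, 1, 1)

Row-insert the values π_1, π_2, … into P one at a time, bumping the leftmost entry strictly greater than the inserted value down to the next row. The recording tableau Q records, in position (i, j), the step at which that cell was added to P.
  Insert 7 (step 1): P = [7];  Q = [1]
  Insert 4 (step 2): P = [4] / [7];  Q = [1] / [2]
  Insert 5 (step 3): P = [4, 5] / [7];  Q = [1, 3] / [2]
  Insert 3 (step 4): P = [3, 5] / [4] / [7];  Q = [1, 3] / [2] / [4]
  Insert 1 (step 5): P = [1, 5] / [3] / [4] / [7];  Q = [1, 3] / [2] / [4] / [5]
  Insert 6 (step 6): P = [1, 5, 6] / [3] / [4] / [7];  Q = [1, 3, 6] / [2] / [4] / [5]
  Insert 2 (step 7): P = [1, 2, 6] / [3, 5] / [4] / [7];  Q = [1, 3, 6] / [2, 7] / [4] / [5]
Final shape: (3, 2, 1, 1).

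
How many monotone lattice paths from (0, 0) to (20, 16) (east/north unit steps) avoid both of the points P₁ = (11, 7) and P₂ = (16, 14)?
Number of paths = 3957318225

Inclusion–exclusion. Total paths: C(36, 20) = 7307872110. Through P₁: C(18, 11)·C(18, 9) = 1547282880. Through P₂: C(30, 16)·C(6, 4) = 2181340125. Since P₁ is strictly southwest of P₂, a monotone path through both must visit P₁ then P₂; paths through both = C(18, 11)·C(12, 5)·C(6, 4) = 378069120. Avoid both = 7307872110 − 1547282880 − 2181340125 + 378069120 = 3957318225.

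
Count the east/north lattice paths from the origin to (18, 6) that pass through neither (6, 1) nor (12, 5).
Number of paths = 58254

Inclusion–exclusion. Total paths: C(24, 18) = 134596. Through P₁: C(7, 6)·C(17, 12) = 43316. Through P₂: C(17, 12)·C(7, 6) = 43316. Since P₁ is strictly southwest of P₂, a monotone path through both must visit P₁ then P₂; paths through both = C(7, 6)·C(10, 6)·C(7, 6) = 10290. Avoid both = 134596 − 43316 − 43316 + 10290 = 58254.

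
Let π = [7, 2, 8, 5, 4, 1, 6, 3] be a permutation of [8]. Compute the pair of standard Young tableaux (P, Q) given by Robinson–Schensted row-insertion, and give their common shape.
P = [1, 3, 6] / [2, 4] / [5, 8] / [7];  Q = [1, 3, 7] / [2, 4] / [5, 8] / [6];  common shape = (3, 2, 2, 1)

Row-insert the values π_1, π_2, … into P one at a time, bumping the leftmost entry strictly greater than the inserted value down to the next row. The recording tableau Q records, in position (i, j), the step at which that cell was added to P.
  Insert 7 (step 1): P = [7];  Q = [1]
  Insert 2 (step 2): P = [2] / [7];  Q = [1] / [2]
  Insert 8 (step 3): P = [2, 8] / [7];  Q = [1, 3] / [2]
  Insert 5 (step 4): P = [2, 5] / [7, 8];  Q = [1, 3] / [2, 4]
  Insert 4 (step 5): P = [2, 4] / [5, 8] / [7];  Q = [1, 3] / [2, 4] / [5]
  Insert 1 (step 6): P = [1, 4] / [2, 8] / [5] / [7];  Q = [1, 3] / [2, 4] / [5] / [6]
  Insert 6 (step 7): P = [1, 4, 6] / [2, 8] / [5] / [7];  Q = [1, 3, 7] / [2, 4] / [5] / [6]
  Insert 3 (step 8): P = [1, 3, 6] / [2, 4] / [5, 8] / [7];  Q = [1, 3, 7] / [2, 4] / [5, 8] / [6]
Final shape: (3, 2, 2, 1).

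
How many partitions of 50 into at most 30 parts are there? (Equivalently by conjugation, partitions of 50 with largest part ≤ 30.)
p(50, parts ≤ 30) = 202139

Use the recurrence p(n, m) = p(n, m−1) + p(n−m, m): either the largest part is < m (count p(n, m−1)) or the largest part is exactly m (remove one copy of m, count p(n−m, m)). With p(0, ·) = 1 this gives p(50, parts ≤ 30) = 202139. (By conjugating Young diagrams, this also counts partitions of 50 into at most 30 parts.)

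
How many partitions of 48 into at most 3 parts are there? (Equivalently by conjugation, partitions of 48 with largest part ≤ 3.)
p(48, parts ≤ 3) = 217

Use the recurrence p(n, m) = p(n, m−1) + p(n−m, m): either the largest part is < m (count p(n, m−1)) or the largest part is exactly m (remove one copy of m, count p(n−m, m)). With p(0, ·) = 1 this gives p(48, parts ≤ 3) = 217. (By conjugating Young diagrams, this also counts partitions of 48 into at most 3 parts.)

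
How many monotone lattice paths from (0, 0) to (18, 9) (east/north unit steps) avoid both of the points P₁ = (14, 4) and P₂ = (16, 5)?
Number of paths = 4133730

Inclusion–exclusion. Total paths: C(27, 18) = 4686825. Through P₁: C(18, 14)·C(9, 4) = 385560. Through P₂: C(21, 16)·C(6, 2) = 305235. Since P₁ is strictly southwest of P₂, a monotone path through both must visit P₁ then P₂; paths through both = C(18, 14)·C(3, 2)·C(6, 2) = 137700. Avoid both = 4686825 − 385560 − 305235 + 137700 = 4133730.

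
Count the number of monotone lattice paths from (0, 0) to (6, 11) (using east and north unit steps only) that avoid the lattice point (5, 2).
Number of paths = 12166

Total paths from (0, 0) to (6, 11): C(17, 6) = 12376. Paths through (5, 2): (paths (0, 0) → (5, 2)) × (paths (5, 2) → (6, 11)) = C(7, 5) · C(10, 1) = 21 · 10 = 210. Avoidance count = 12376 − 210 = 12166.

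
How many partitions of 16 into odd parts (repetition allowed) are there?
p_odd(16) = 32

Partitions of 16 using only odd parts 1, 3, 5, …: 15+1, 13+3, 13+1+1+1, 11+5, 11+3+1+1, 11+1+1+1+1+1, 9+7, 9+5+1+1, 9+3+3+1, 9+3+1+1+1+1, 9+1+1+1+1+1+1+1, 7+7+1+1, 7+5+3+1, 7+5+1+1+1+1, 7+3+3+3, 7+3+3+1+1+1, 7+3+1+1+1+1+1+1, 7+1+1+1+1+1+1+1+1+1, 5+5+5+1, 5+5+3+3, 5+5+3+1+1+1, 5+5+1+1+1+1+1+1, 5+3+3+3+1+1, 5+3+3+1+1+1+1+1, 5+3+1+1+1+1+1+1+1+1, 5+1+1+1+1+1+1+1+1+1+1+1, 3+3+3+3+3+1, 3+3+3+3+1+1+1+1, 3+3+3+1+1+1+1+1+1+1, 3+3+1+1+1+1+1+1+1+1+1+1, … (32 total). There are 32. (Euler: this equals q(16), the number of distinct-part partitions.)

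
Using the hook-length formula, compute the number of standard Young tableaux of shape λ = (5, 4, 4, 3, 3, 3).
# SYT of shape (5, 4, 4, 3, 3, 3) = 320089770

Hook-length formula: f^λ = n! / Π hook(c), product over all cells c of the Young diagram. For λ = (5, 4, 4, 3, 3, 3), n = 22 boxes. Hook lengths by row (left-to-right, top-to-bottom): [10, 9, 8, 4, 1]; [8, 7, 6, 2]; [7, 6, 5, 1]; [5, 4, 3]; [4, 3, 2]; [3, 2, 1]. Product of hooks = 3511517184000. So f^λ = 22! / 3511517184000 = 1124000727777607680000 / 3511517184000 = 320089770.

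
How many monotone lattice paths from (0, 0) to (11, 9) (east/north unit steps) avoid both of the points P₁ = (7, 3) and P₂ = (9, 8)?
Number of paths = 77390

Inclusion–exclusion. Total paths: C(20, 11) = 167960. Through P₁: C(10, 7)·C(10, 4) = 25200. Through P₂: C(17, 9)·C(3, 2) = 72930. Since P₁ is strictly southwest of P₂, a monotone path through both must visit P₁ then P₂; paths through both = C(10, 7)·C(7, 2)·C(3, 2) = 7560. Avoid both = 167960 − 25200 − 72930 + 7560 = 77390.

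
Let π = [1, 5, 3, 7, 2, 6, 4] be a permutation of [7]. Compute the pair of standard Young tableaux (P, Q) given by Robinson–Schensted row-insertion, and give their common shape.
P = [1, 2, 4] / [3, 6] / [5, 7];  Q = [1, 2, 4] / [3, 6] / [5, 7];  common shape = (3, 2, 2)

Row-insert the values π_1, π_2, … into P one at a time, bumping the leftmost entry strictly greater than the inserted value down to the next row. The recording tableau Q records, in position (i, j), the step at which that cell was added to P.
  Insert 1 (step 1): P = [1];  Q = [1]
  Insert 5 (step 2): P = [1, 5];  Q = [1, 2]
  Insert 3 (step 3): P = [1, 3] / [5];  Q = [1, 2] / [3]
  Insert 7 (step 4): P = [1, 3, 7] / [5];  Q = [1, 2, 4] / [3]
  Insert 2 (step 5): P = [1, 2, 7] / [3] / [5];  Q = [1, 2, 4] / [3] / [5]
  Insert 6 (step 6): P = [1, 2, 6] / [3, 7] / [5];  Q = [1, 2, 4] / [3, 6] / [5]
  Insert 4 (step 7): P = [1, 2, 4] / [3, 6] / [5, 7];  Q = [1, 2, 4] / [3, 6] / [5, 7]
Final shape: (3, 2, 2).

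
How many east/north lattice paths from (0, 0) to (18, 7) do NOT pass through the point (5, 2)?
Number of paths = 300772

Total paths from (0, 0) to (18, 7): C(25, 18) = 480700. Paths through (5, 2): (paths (0, 0) → (5, 2)) × (paths (5, 2) → (18, 7)) = C(7, 5) · C(18, 13) = 21 · 8568 = 179928. Avoidance count = 480700 − 179928 = 300772.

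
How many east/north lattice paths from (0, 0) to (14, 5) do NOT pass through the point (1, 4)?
Number of paths = 11558

Total paths from (0, 0) to (14, 5): C(19, 14) = 11628. Paths through (1, 4): (paths (0, 0) → (1, 4)) × (paths (1, 4) → (14, 5)) = C(5, 1) · C(14, 13) = 5 · 14 = 70. Avoidance count = 11628 − 70 = 11558.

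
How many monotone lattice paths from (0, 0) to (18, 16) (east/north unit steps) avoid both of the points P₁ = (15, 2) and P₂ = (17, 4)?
Number of paths = 2203801753

Inclusion–exclusion. Total paths: C(34, 18) = 2203961430. Through P₁: C(17, 15)·C(17, 3) = 92480. Through P₂: C(21, 17)·C(13, 1) = 77805. Since P₁ is strictly southwest of P₂, a monotone path through both must visit P₁ then P₂; paths through both = C(17, 15)·C(4, 2)·C(13, 1) = 10608. Avoid both = 2203961430 − 92480 − 77805 + 10608 = 2203801753.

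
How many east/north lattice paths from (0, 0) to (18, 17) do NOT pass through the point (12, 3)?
Number of paths = 4519931850

Total paths from (0, 0) to (18, 17): C(35, 18) = 4537567650. Paths through (12, 3): (paths (0, 0) → (12, 3)) × (paths (12, 3) → (18, 17)) = C(15, 12) · C(20, 6) = 455 · 38760 = 17635800. Avoidance count = 4537567650 − 17635800 = 4519931850.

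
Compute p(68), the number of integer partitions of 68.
p(68) = 3087735

Compute p(n) via the recurrence p(n, m) = p(n, m−1) + p(n−m, m), where p(n, m) counts partitions of n with all parts ≤ m and p(n) = p(n, n). The base cases are p(0, m) = 1 and p(n, 0) = 0 for n > 0. Filling the table yields p(68) = 3087735. (Euler's pentagonal recurrence is an alternative.)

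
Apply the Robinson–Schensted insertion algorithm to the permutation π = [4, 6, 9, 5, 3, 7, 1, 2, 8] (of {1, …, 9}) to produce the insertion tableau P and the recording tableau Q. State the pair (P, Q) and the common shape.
P = [1, 2, 7, 8] / [3, 5] / [4, 9] / [6];  Q = [1, 2, 3, 9] / [4, 6] / [5, 8] / [7];  common shape = (4, 2, 2, 1)

Row-insert the values π_1, π_2, … into P one at a time, bumping the leftmost entry strictly greater than the inserted value down to the next row. The recording tableau Q records, in position (i, j), the step at which that cell was added to P.
  Insert 4 (step 1): P = [4];  Q = [1]
  Insert 6 (step 2): P = [4, 6];  Q = [1, 2]
  Insert 9 (step 3): P = [4, 6, 9];  Q = [1, 2, 3]
  Insert 5 (step 4): P = [4, 5, 9] / [6];  Q = [1, 2, 3] / [4]
  Insert 3 (step 5): P = [3, 5, 9] / [4] / [6];  Q = [1, 2, 3] / [4] / [5]
  Insert 7 (step 6): P = [3, 5, 7] / [4, 9] / [6];  Q = [1, 2, 3] / [4, 6] / [5]
  Insert 1 (step 7): P = [1, 5, 7] / [3, 9] / [4] / [6];  Q = [1, 2, 3] / [4, 6] / [5] / [7]
  Insert 2 (step 8): P = [1, 2, 7] / [3, 5] / [4, 9] / [6];  Q = [1, 2, 3] / [4, 6] / [5, 8] / [7]
  Insert 8 (step 9): P = [1, 2, 7, 8] / [3, 5] / [4, 9] / [6];  Q = [1, 2, 3, 9] / [4, 6] / [5, 8] / [7]
Final shape: (4, 2, 2, 1).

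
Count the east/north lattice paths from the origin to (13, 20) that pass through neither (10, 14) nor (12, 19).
Number of paths = 208552638

Inclusion–exclusion. Total paths: C(33, 13) = 573166440. Through P₁: C(24, 10)·C(9, 3) = 164745504. Through P₂: C(31, 12)·C(2, 1) = 282241050. Since P₁ is strictly southwest of P₂, a monotone path through both must visit P₁ then P₂; paths through both = C(24, 10)·C(7, 2)·C(2, 1) = 82372752. Avoid both = 573166440 − 164745504 − 282241050 + 82372752 = 208552638.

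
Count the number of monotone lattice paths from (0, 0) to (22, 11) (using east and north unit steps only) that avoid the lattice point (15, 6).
Number of paths = 150559632

Total paths from (0, 0) to (22, 11): C(33, 22) = 193536720. Paths through (15, 6): (paths (0, 0) → (15, 6)) × (paths (15, 6) → (22, 11)) = C(21, 15) · C(12, 7) = 54264 · 792 = 42977088. Avoidance count = 193536720 − 42977088 = 150559632.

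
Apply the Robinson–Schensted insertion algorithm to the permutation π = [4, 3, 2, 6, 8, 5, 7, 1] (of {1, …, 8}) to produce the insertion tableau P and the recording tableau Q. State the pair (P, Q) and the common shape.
P = [1, 5, 7] / [2, 6, 8] / [3] / [4];  Q = [1, 4, 5] / [2, 6, 7] / [3] / [8];  common shape = (3, 3, 1, 1)

Row-insert the values π_1, π_2, … into P one at a time, bumping the leftmost entry strictly greater than the inserted value down to the next row. The recording tableau Q records, in position (i, j), the step at which that cell was added to P.
  Insert 4 (step 1): P = [4];  Q = [1]
  Insert 3 (step 2): P = [3] / [4];  Q = [1] / [2]
  Insert 2 (step 3): P = [2] / [3] / [4];  Q = [1] / [2] / [3]
  Insert 6 (step 4): P = [2, 6] / [3] / [4];  Q = [1, 4] / [2] / [3]
  Insert 8 (step 5): P = [2, 6, 8] / [3] / [4];  Q = [1, 4, 5] / [2] / [3]
  Insert 5 (step 6): P = [2, 5, 8] / [3, 6] / [4];  Q = [1, 4, 5] / [2, 6] / [3]
  Insert 7 (step 7): P = [2, 5, 7] / [3, 6, 8] / [4];  Q = [1, 4, 5] / [2, 6, 7] / [3]
  Insert 1 (step 8): P = [1, 5, 7] / [2, 6, 8] / [3] / [4];  Q = [1, 4, 5] / [2, 6, 7] / [3] / [8]
Final shape: (3, 3, 1, 1).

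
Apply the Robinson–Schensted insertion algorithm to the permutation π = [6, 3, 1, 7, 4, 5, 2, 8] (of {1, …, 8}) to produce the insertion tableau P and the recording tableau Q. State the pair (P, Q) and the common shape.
P = [1, 2, 5, 8] / [3, 4] / [6, 7];  Q = [1, 4, 6, 8] / [2, 5] / [3, 7];  common shape = (4, 2, 2)

Row-insert the values π_1, π_2, … into P one at a time, bumping the leftmost entry strictly greater than the inserted value down to the next row. The recording tableau Q records, in position (i, j), the step at which that cell was added to P.
  Insert 6 (step 1): P = [6];  Q = [1]
  Insert 3 (step 2): P = [3] / [6];  Q = [1] / [2]
  Insert 1 (step 3): P = [1] / [3] / [6];  Q = [1] / [2] / [3]
  Insert 7 (step 4): P = [1, 7] / [3] / [6];  Q = [1, 4] / [2] / [3]
  Insert 4 (step 5): P = [1, 4] / [3, 7] / [6];  Q = [1, 4] / [2, 5] / [3]
  Insert 5 (step 6): P = [1, 4, 5] / [3, 7] / [6];  Q = [1, 4, 6] / [2, 5] / [3]
  Insert 2 (step 7): P = [1, 2, 5] / [3, 4] / [6, 7];  Q = [1, 4, 6] / [2, 5] / [3, 7]
  Insert 8 (step 8): P = [1, 2, 5, 8] / [3, 4] / [6, 7];  Q = [1, 4, 6, 8] / [2, 5] / [3, 7]
Final shape: (4, 2, 2).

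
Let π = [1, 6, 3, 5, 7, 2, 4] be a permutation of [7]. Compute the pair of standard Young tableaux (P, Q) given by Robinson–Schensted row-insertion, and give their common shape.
P = [1, 2, 4, 7] / [3, 5] / [6];  Q = [1, 2, 4, 5] / [3, 7] / [6];  common shape = (4, 2, 1)

Row-insert the values π_1, π_2, … into P one at a time, bumping the leftmost entry strictly greater than the inserted value down to the next row. The recording tableau Q records, in position (i, j), the step at which that cell was added to P.
  Insert 1 (step 1): P = [1];  Q = [1]
  Insert 6 (step 2): P = [1, 6];  Q = [1, 2]
  Insert 3 (step 3): P = [1, 3] / [6];  Q = [1, 2] / [3]
  Insert 5 (step 4): P = [1, 3, 5] / [6];  Q = [1, 2, 4] / [3]
  Insert 7 (step 5): P = [1, 3, 5, 7] / [6];  Q = [1, 2, 4, 5] / [3]
  Insert 2 (step 6): P = [1, 2, 5, 7] / [3] / [6];  Q = [1, 2, 4, 5] / [3] / [6]
  Insert 4 (step 7): P = [1, 2, 4, 7] / [3, 5] / [6];  Q = [1, 2, 4, 5] / [3, 7] / [6]
Final shape: (4, 2, 1).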